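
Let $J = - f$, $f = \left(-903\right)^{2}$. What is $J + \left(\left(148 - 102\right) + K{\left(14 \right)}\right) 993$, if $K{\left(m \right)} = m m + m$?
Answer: $-561201$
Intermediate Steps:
$K{\left(m \right)} = m + m^{2}$ ($K{\left(m \right)} = m^{2} + m = m + m^{2}$)
$f = 815409$
$J = -815409$ ($J = \left(-1\right) 815409 = -815409$)
$J + \left(\left(148 - 102\right) + K{\left(14 \right)}\right) 993 = -815409 + \left(\left(148 - 102\right) + 14 \left(1 + 14\right)\right) 993 = -815409 + \left(\left(148 - 102\right) + 14 \cdot 15\right) 993 = -815409 + \left(46 + 210\right) 993 = -815409 + 256 \cdot 993 = -815409 + 254208 = -561201$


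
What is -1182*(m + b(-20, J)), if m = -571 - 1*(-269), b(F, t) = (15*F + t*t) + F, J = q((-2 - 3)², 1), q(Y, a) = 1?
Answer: 734022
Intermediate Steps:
J = 1
b(F, t) = t² + 16*F (b(F, t) = (15*F + t²) + F = (t² + 15*F) + F = t² + 16*F)
m = -302 (m = -571 + 269 = -302)
-1182*(m + b(-20, J)) = -1182*(-302 + (1² + 16*(-20))) = -1182*(-302 + (1 - 320)) = -1182*(-302 - 319) = -1182*(-621) = 734022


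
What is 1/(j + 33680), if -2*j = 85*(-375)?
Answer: 2/99235 ≈ 2.0154e-5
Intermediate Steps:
j = 31875/2 (j = -85*(-375)/2 = -1/2*(-31875) = 31875/2 ≈ 15938.)
1/(j + 33680) = 1/(31875/2 + 33680) = 1/(99235/2) = 2/99235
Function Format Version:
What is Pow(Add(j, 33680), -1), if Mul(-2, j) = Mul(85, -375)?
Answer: Rational(2, 99235) ≈ 2.0154e-5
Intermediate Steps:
j = Rational(31875, 2) (j = Mul(Rational(-1, 2), Mul(85, -375)) = Mul(Rational(-1, 2), -31875) = Rational(31875, 2) ≈ 15938.)
Pow(Add(j, 33680), -1) = Pow(Add(Rational(31875, 2), 33680), -1) = Pow(Rational(99235, 2), -1) = Rational(2, 99235)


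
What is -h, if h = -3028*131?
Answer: 396668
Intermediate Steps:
h = -396668
-h = -1*(-396668) = 396668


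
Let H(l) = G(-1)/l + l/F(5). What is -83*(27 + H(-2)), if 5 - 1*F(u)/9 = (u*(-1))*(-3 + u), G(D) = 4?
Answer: -279959/135 ≈ -2073.8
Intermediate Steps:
F(u) = 45 + 9*u*(-3 + u) (F(u) = 45 - 9*u*(-1)*(-3 + u) = 45 - 9*(-u)*(-3 + u) = 45 - (-9)*u*(-3 + u) = 45 + 9*u*(-3 + u))
H(l) = 4/l + l/135 (H(l) = 4/l + l/(45 - 27*5 + 9*5**2) = 4/l + l/(45 - 135 + 9*25) = 4/l + l/(45 - 135 + 225) = 4/l + l/135)
-83*(27 + H(-2)) = -83*(27 + (4/(-2) + (1/135)*(-2))) = -83*(27 + (4*(-1/2) - 2/135)) = -83*(27 + (-2 - 2/135)) = -83*(27 - 272/135) = -83*3373/135 = -279959/135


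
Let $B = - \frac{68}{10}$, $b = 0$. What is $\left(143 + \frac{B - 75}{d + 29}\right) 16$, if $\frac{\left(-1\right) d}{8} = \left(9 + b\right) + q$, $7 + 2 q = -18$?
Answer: $\frac{645536}{285} \approx 2265.0$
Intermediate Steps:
$q = - \frac{25}{2}$ ($q = - \frac{7}{2} + \frac{1}{2} \left(-18\right) = - \frac{7}{2} - 9 = - \frac{25}{2} \approx -12.5$)
$B = - \frac{34}{5}$ ($B = \left(-68\right) \frac{1}{10} = - \frac{34}{5} \approx -6.8$)
$d = 28$ ($d = - 8 \left(\left(9 + 0\right) - \frac{25}{2}\right) = - 8 \left(9 - \frac{25}{2}\right) = \left(-8\right) \left(- \frac{7}{2}\right) = 28$)
$\left(143 + \frac{B - 75}{d + 29}\right) 16 = \left(143 + \frac{- \frac{34}{5} - 75}{28 + 29}\right) 16 = \left(143 - \frac{409}{5 \cdot 57}\right) 16 = \left(143 - \frac{409}{285}\right) 16 = \frac{40346}{285} \cdot 16 = \frac{645536}{285}$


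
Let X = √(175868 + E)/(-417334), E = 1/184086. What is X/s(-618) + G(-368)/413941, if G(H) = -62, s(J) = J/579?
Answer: -62/413941 + 193*√662194908818646/5275340475048 ≈ 0.00079168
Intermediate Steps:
E = 1/184086 ≈ 5.4322e-6
s(J) = J/579 (s(J) = J*(1/579) = J/579)
X = -√662194908818646/25608448908 (X = √(175868 + 1/184086)/(-417334) = √(32374836649/184086)*(-1/417334) = (√662194908818646/61362)*(-1/417334) = -√662194908818646/25608448908 ≈ -0.0010049)
X/s(-618) + G(-368)/413941 = (-√662194908818646/25608448908)/(((1/579)*(-618))) - 62/413941 = (-√662194908818646/25608448908)/(-206/193) - 62*1/413941 = -√662194908818646/25608448908*(-193/206) - 62/413941 = 193*√662194908818646/5275340475048 - 62/413941 = -62/413941 + 193*√662194908818646/5275340475048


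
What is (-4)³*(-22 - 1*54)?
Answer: 4864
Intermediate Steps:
(-4)³*(-22 - 1*54) = -64*(-22 - 54) = -64*(-76) = 4864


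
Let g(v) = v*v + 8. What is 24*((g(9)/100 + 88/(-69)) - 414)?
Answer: -5718518/575 ≈ -9945.3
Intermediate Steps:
g(v) = 8 + v² (g(v) = v² + 8 = 8 + v²)
24*((g(9)/100 + 88/(-69)) - 414) = 24*(((8 + 9²)/100 + 88/(-69)) - 414) = 24*(((8 + 81)*(1/100) + 88*(-1/69)) - 414) = 24*((89*(1/100) - 88/69) - 414) = 24*((89/100 - 88/69) - 414) = 24*(-2659/6900 - 414) = 24*(-2859259/6900) = -5718518/575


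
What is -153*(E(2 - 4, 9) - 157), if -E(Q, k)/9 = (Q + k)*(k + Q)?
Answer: 91494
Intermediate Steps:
E(Q, k) = -9*(Q + k)² (E(Q, k) = -9*(Q + k)*(k + Q) = -9*(Q + k)*(Q + k) = -9*(Q + k)²)
-153*(E(2 - 4, 9) - 157) = -153*(-9*((2 - 4) + 9)² - 157) = -153*(-9*(-2 + 9)² - 157) = -153*(-9*7² - 157) = -153*(-9*49 - 157) = -153*(-441 - 157) = -153*(-598) = 91494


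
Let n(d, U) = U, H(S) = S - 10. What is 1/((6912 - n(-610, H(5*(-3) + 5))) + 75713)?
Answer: 1/82645 ≈ 1.2100e-5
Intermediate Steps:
H(S) = -10 + S
1/((6912 - n(-610, H(5*(-3) + 5))) + 75713) = 1/((6912 - (-10 + (5*(-3) + 5))) + 75713) = 1/((6912 - (-10 + (-15 + 5))) + 75713) = 1/((6912 - (-10 - 10)) + 75713) = 1/((6912 - 1*(-20)) + 75713) = 1/((6912 + 20) + 75713) = 1/(6932 + 75713) = 1/82645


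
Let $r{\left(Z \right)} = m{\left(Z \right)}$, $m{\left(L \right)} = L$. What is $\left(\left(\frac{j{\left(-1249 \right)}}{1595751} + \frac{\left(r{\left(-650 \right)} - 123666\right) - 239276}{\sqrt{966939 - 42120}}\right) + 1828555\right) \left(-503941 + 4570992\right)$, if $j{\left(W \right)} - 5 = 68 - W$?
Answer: $\frac{11867323235915536477}{1595751} - \frac{31462706536 \sqrt{924819}}{19677} \approx 7.4353 \cdot 10^{12}$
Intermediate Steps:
$j{\left(W \right)} = 73 - W$ ($j{\left(W \right)} = 5 - \left(-68 + W\right) = 73 - W$)
$r{\left(Z \right)} = Z$
$\left(\left(\frac{j{\left(-1249 \right)}}{1595751} + \frac{\left(r{\left(-650 \right)} - 123666\right) - 239276}{\sqrt{966939 - 42120}}\right) + 1828555\right) \left(-503941 + 4570992\right) = \left(\left(\frac{73 - -1249}{1595751} + \frac{\left(-650 - 123666\right) - 239276}{\sqrt{966939 - 42120}}\right) + 1828555\right) \left(-503941 + 4570992\right) = \left(\left(\left(73 + 1249\right) \frac{1}{1595751} + \frac{-124316 - 239276}{\sqrt{924819}}\right) + 1828555\right) 4067051 = \left(\left(1322 \cdot \frac{1}{1595751} - 363592 \frac{\sqrt{924819}}{924819}\right) + 1828555\right) 4067051 = \left(\left(\frac{1322}{1595751} - \frac{7736 \sqrt{924819}}{19677}\right) + 1828555\right) 4067051 = \left(\frac{2917918471127}{1595751} - \frac{7736 \sqrt{924819}}{19677}\right) 4067051 = \frac{11867323235915536477}{1595751} - \frac{31462706536 \sqrt{924819}}{19677}$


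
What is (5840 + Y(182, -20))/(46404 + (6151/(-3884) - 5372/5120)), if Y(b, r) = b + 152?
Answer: 852615680/6407925683 ≈ 0.13306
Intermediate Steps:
Y(b, r) = 152 + b
(5840 + Y(182, -20))/(46404 + (6151/(-3884) - 5372/5120)) = (5840 + (152 + 182))/(46404 + (6151/(-3884) - 5372/5120)) = (5840 + 334)/(46404 + (6151*(-1/3884) - 5372*1/5120)) = 6174/(46404 + (-6151/3884 - 1343/1280)) = 6174/(46404 - 3272373/1242880) = 6174/(57671331147/1242880) = 6174*(1242880/57671331147) = 852615680/6407925683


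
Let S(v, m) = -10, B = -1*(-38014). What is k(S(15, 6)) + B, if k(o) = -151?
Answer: 37863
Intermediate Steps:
B = 38014
k(S(15, 6)) + B = -151 + 38014 = 37863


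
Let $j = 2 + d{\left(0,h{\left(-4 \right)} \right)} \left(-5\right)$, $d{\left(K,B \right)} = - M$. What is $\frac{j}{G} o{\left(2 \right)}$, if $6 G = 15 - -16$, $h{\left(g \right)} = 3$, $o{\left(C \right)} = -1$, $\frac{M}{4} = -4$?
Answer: $\frac{468}{31} \approx 15.097$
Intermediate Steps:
$M = -16$ ($M = 4 \left(-4\right) = -16$)
$d{\left(K,B \right)} = 16$ ($d{\left(K,B \right)} = \left(-1\right) \left(-16\right) = 16$)
$j = -78$ ($j = 2 + 16 \left(-5\right) = 2 - 80 = -78$)
$G = \frac{31}{6}$ ($G = \frac{15 - -16}{6} = \frac{15 + 16}{6} = \frac{1}{6} \cdot 31 = \frac{31}{6} \approx 5.1667$)
$\frac{j}{G} o{\left(2 \right)} = - \frac{78}{\frac{31}{6}} \left(-1\right) = \left(-78\right) \frac{6}{31} \left(-1\right) = \left(- \frac{468}{31}\right) \left(-1\right) = \frac{468}{31}$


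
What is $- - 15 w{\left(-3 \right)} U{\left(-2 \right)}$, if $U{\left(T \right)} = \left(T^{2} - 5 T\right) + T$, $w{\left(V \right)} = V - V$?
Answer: $0$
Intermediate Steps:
$w{\left(V \right)} = 0$
$U{\left(T \right)} = T^{2} - 4 T$
$- - 15 w{\left(-3 \right)} U{\left(-2 \right)} = - \left(-15\right) 0 \left(- 2 \left(-4 - 2\right)\right) = - 0 \left(\left(-2\right) \left(-6\right)\right) = - 0 \cdot 12 = \left(-1\right) 0 = 0$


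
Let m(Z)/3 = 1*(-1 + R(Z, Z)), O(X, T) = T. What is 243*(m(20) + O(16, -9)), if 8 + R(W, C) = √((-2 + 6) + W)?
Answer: -8748 + 1458*√6 ≈ -5176.6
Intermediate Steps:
R(W, C) = -8 + √(4 + W) (R(W, C) = -8 + √((-2 + 6) + W) = -8 + √(4 + W))
m(Z) = -27 + 3*√(4 + Z) (m(Z) = 3*(1*(-1 + (-8 + √(4 + Z)))) = 3*(1*(-9 + √(4 + Z))) = 3*(-9 + √(4 + Z)) = -27 + 3*√(4 + Z))
243*(m(20) + O(16, -9)) = 243*((-27 + 3*√(4 + 20)) - 9) = 243*((-27 + 3*√24) - 9) = 243*((-27 + 3*(2*√6)) - 9) = 243*((-27 + 6*√6) - 9) = 243*(-36 + 6*√6) = -8748 + 1458*√6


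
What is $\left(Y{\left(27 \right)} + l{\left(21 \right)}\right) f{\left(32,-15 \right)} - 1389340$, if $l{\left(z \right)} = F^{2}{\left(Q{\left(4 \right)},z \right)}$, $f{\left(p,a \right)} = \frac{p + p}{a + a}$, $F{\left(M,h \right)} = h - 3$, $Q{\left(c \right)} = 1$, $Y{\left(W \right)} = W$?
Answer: $- \frac{6950444}{5} \approx -1.3901 \cdot 10^{6}$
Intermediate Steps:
$F{\left(M,h \right)} = -3 + h$
$f{\left(p,a \right)} = \frac{p}{a}$ ($f{\left(p,a \right)} = \frac{2 p}{2 a} = 2 p \frac{1}{2 a} = \frac{p}{a}$)
$l{\left(z \right)} = \left(-3 + z\right)^{2}$
$\left(Y{\left(27 \right)} + l{\left(21 \right)}\right) f{\left(32,-15 \right)} - 1389340 = \left(27 + \left(-3 + 21\right)^{2}\right) \frac{32}{-15} - 1389340 = \left(27 + 18^{2}\right) 32 \left(- \frac{1}{15}\right) - 1389340 = \left(27 + 324\right) \left(- \frac{32}{15}\right) - 1389340 = 351 \left(- \frac{32}{15}\right) - 1389340 = - \frac{3744}{5} - 1389340 = - \frac{6950444}{5}$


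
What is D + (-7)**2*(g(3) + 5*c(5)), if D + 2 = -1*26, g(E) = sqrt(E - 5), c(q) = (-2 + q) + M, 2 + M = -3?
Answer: -518 + 49*I*sqrt(2) ≈ -518.0 + 69.297*I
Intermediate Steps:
M = -5 (M = -2 - 3 = -5)
c(q) = -7 + q (c(q) = (-2 + q) - 5 = -7 + q)
g(E) = sqrt(-5 + E)
D = -28 (D = -2 - 1*26 = -2 - 26 = -28)
D + (-7)**2*(g(3) + 5*c(5)) = -28 + (-7)**2*(sqrt(-5 + 3) + 5*(-7 + 5)) = -28 + 49*(sqrt(-2) + 5*(-2)) = -28 + 49*(I*sqrt(2) - 10) = -28 + 49*(-10 + I*sqrt(2)) = -28 + (-490 + 49*I*sqrt(2)) = -518 + 49*I*sqrt(2)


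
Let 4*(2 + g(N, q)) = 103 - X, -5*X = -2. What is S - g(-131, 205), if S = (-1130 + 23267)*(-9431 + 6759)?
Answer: -1183001753/20 ≈ -5.9150e+7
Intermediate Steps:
X = 2/5 (X = -1/5*(-2) = 2/5 ≈ 0.40000)
g(N, q) = 473/20 (g(N, q) = -2 + (103 - 1*2/5)/4 = -2 + (103 - 2/5)/4 = -2 + (1/4)*(513/5) = -2 + 513/20 = 473/20)
S = -59150064 (S = 22137*(-2672) = -59150064)
S - g(-131, 205) = -59150064 - 1*473/20 = -59150064 - 473/20 = -1183001753/20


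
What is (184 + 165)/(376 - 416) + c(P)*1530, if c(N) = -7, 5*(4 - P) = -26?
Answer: -428749/40 ≈ -10719.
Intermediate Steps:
P = 46/5 (P = 4 - ⅕*(-26) = 4 + 26/5 = 46/5 ≈ 9.2000)
(184 + 165)/(376 - 416) + c(P)*1530 = (184 + 165)/(376 - 416) - 7*1530 = 349/(-40) - 10710 = 349*(-1/40) - 10710 = -349/40 - 10710 = -428749/40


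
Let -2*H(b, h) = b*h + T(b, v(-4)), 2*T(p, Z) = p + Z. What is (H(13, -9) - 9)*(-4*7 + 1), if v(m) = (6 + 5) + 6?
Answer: -1134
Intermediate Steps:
v(m) = 17 (v(m) = 11 + 6 = 17)
T(p, Z) = Z/2 + p/2 (T(p, Z) = (p + Z)/2 = (Z + p)/2 = Z/2 + p/2)
H(b, h) = -17/4 - b/4 - b*h/2 (H(b, h) = -(b*h + ((½)*17 + b/2))/2 = -(b*h + (17/2 + b/2))/2 = -(17/2 + b/2 + b*h)/2 = -17/4 - b/4 - b*h/2)
(H(13, -9) - 9)*(-4*7 + 1) = ((-17/4 - ¼*13 - ½*13*(-9)) - 9)*(-4*7 + 1) = ((-17/4 - 13/4 + 117/2) - 9)*(-28 + 1) = (51 - 9)*(-27) = 42*(-27) = -1134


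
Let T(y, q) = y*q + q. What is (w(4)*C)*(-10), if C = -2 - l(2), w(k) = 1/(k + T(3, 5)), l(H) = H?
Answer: 5/3 ≈ 1.6667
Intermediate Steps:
T(y, q) = q + q*y (T(y, q) = q*y + q = q + q*y)
w(k) = 1/(20 + k) (w(k) = 1/(k + 5*(1 + 3)) = 1/(k + 5*4) = 1/(k + 20) = 1/(20 + k))
C = -4 (C = -2 - 1*2 = -2 - 2 = -4)
(w(4)*C)*(-10) = (-4/(20 + 4))*(-10) = (-4/24)*(-10) = ((1/24)*(-4))*(-10) = -⅙*(-10) = 5/3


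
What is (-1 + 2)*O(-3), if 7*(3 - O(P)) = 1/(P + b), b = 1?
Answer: 43/14 ≈ 3.0714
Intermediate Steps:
O(P) = 3 - 1/(7*(1 + P)) (O(P) = 3 - 1/(7*(P + 1)) = 3 - 1/(7*(1 + P)))
(-1 + 2)*O(-3) = (-1 + 2)*((20 + 21*(-3))/(7*(1 - 3))) = 1*((⅐)*(20 - 63)/(-2)) = 1*((⅐)*(-½)*(-43)) = 1*(43/14) = 43/14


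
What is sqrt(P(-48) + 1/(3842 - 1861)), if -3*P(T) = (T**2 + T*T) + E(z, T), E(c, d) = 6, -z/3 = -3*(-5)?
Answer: I*sqrt(6035665237)/1981 ≈ 39.217*I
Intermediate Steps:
z = -45 (z = -(-9)*(-5) = -3*15 = -45)
P(T) = -2 - 2*T**2/3 (P(T) = -((T**2 + T*T) + 6)/3 = -((T**2 + T**2) + 6)/3 = -(2*T**2 + 6)/3 = -(6 + 2*T**2)/3 = -2 - 2*T**2/3)
sqrt(P(-48) + 1/(3842 - 1861)) = sqrt((-2 - 2/3*(-48)**2) + 1/(3842 - 1861)) = sqrt((-2 - 2/3*2304) + 1/1981) = sqrt((-2 - 1536) + 1/1981) = sqrt(-1538 + 1/1981) = sqrt(-3046777/1981) = I*sqrt(6035665237)/1981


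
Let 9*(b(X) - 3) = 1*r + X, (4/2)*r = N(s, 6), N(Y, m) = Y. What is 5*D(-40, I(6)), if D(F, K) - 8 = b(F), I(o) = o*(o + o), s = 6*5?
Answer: 370/9 ≈ 41.111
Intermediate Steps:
s = 30
r = 15 (r = (½)*30 = 15)
I(o) = 2*o² (I(o) = o*(2*o) = 2*o²)
b(X) = 14/3 + X/9 (b(X) = 3 + (1*15 + X)/9 = 3 + (15 + X)/9 = 3 + (5/3 + X/9) = 14/3 + X/9)
D(F, K) = 38/3 + F/9 (D(F, K) = 8 + (14/3 + F/9) = 38/3 + F/9)
5*D(-40, I(6)) = 5*(38/3 + (⅑)*(-40)) = 5*(38/3 - 40/9) = 5*(74/9) = 370/9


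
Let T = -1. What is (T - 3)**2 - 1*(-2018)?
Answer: 2034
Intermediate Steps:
(T - 3)**2 - 1*(-2018) = (-1 - 3)**2 - 1*(-2018) = (-4)**2 + 2018 = 16 + 2018 = 2034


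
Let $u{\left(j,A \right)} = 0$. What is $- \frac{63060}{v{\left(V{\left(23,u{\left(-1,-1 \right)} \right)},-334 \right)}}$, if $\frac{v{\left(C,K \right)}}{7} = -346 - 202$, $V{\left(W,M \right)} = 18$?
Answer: $\frac{15765}{959} \approx 16.439$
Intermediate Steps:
$v{\left(C,K \right)} = -3836$ ($v{\left(C,K \right)} = 7 \left(-346 - 202\right) = 7 \left(-548\right) = -3836$)
$- \frac{63060}{v{\left(V{\left(23,u{\left(-1,-1 \right)} \right)},-334 \right)}} = - \frac{63060}{-3836} = \left(-63060\right) \left(- \frac{1}{3836}\right) = \frac{15765}{959}$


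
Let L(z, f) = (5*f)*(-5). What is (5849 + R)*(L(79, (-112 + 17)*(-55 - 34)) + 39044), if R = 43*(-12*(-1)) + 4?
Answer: -1097576139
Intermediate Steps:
R = 520 (R = 43*12 + 4 = 516 + 4 = 520)
L(z, f) = -25*f
(5849 + R)*(L(79, (-112 + 17)*(-55 - 34)) + 39044) = (5849 + 520)*(-25*(-112 + 17)*(-55 - 34) + 39044) = 6369*(-(-2375)*(-89) + 39044) = 6369*(-25*8455 + 39044) = 6369*(-211375 + 39044) = 6369*(-172331) = -1097576139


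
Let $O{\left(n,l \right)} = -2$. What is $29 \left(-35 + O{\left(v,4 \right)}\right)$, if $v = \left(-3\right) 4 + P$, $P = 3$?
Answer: $-1073$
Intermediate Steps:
$v = -9$ ($v = \left(-3\right) 4 + 3 = -12 + 3 = -9$)
$29 \left(-35 + O{\left(v,4 \right)}\right) = 29 \left(-35 - 2\right) = 29 \left(-37\right) = -1073$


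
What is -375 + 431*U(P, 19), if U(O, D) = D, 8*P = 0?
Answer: 7814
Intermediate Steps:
P = 0 (P = (1/8)*0 = 0)
-375 + 431*U(P, 19) = -375 + 431*19 = -375 + 8189 = 7814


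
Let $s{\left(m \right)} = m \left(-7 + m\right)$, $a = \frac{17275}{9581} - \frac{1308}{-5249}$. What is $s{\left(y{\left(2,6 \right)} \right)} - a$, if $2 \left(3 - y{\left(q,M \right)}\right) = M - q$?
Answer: $- \frac{404952437}{50290669} \approx -8.0522$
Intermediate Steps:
$y{\left(q,M \right)} = 3 + \frac{q}{2} - \frac{M}{2}$ ($y{\left(q,M \right)} = 3 - \frac{M - q}{2} = 3 - \left(\frac{M}{2} - \frac{q}{2}\right) = 3 + \frac{q}{2} - \frac{M}{2}$)
$a = \frac{103208423}{50290669}$ ($a = 17275 \cdot \frac{1}{9581} - - \frac{1308}{5249} = \frac{17275}{9581} + \frac{1308}{5249} = \frac{103208423}{50290669} \approx 2.0522$)
$s{\left(y{\left(2,6 \right)} \right)} - a = \left(3 + \frac{1}{2} \cdot 2 - 3\right) \left(-7 + \left(3 + \frac{1}{2} \cdot 2 - 3\right)\right) - \frac{103208423}{50290669} = \left(3 + 1 - 3\right) \left(-7 + \left(3 + 1 - 3\right)\right) - \frac{103208423}{50290669} = 1 \left(-7 + 1\right) - \frac{103208423}{50290669} = 1 \left(-6\right) - \frac{103208423}{50290669} = -6 - \frac{103208423}{50290669} = - \frac{404952437}{50290669}$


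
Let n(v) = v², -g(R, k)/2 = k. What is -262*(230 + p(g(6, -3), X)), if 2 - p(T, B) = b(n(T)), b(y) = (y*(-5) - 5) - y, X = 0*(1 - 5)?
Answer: -118686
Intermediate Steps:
g(R, k) = -2*k
X = 0 (X = 0*(-4) = 0)
b(y) = -5 - 6*y (b(y) = (-5*y - 5) - y = (-5 - 5*y) - y = -5 - 6*y)
p(T, B) = 7 + 6*T² (p(T, B) = 2 - (-5 - 6*T²) = 2 + (5 + 6*T²) = 7 + 6*T²)
-262*(230 + p(g(6, -3), X)) = -262*(230 + (7 + 6*(-2*(-3))²)) = -262*(230 + (7 + 6*6²)) = -262*(230 + (7 + 6*36)) = -262*(230 + (7 + 216)) = -262*(230 + 223) = -262*453 = -118686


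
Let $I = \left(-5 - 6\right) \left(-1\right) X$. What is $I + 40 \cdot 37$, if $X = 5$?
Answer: $1535$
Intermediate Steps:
$I = 55$ ($I = \left(-5 - 6\right) \left(-1\right) 5 = \left(-11\right) \left(-1\right) 5 = 11 \cdot 5 = 55$)
$I + 40 \cdot 37 = 55 + 40 \cdot 37 = 55 + 1480 = 1535$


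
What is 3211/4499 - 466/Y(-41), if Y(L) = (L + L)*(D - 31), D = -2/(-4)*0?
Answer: 3032914/5718229 ≈ 0.53039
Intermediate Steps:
D = 0 (D = -2*(-¼)*0 = (½)*0 = 0)
Y(L) = -62*L (Y(L) = (L + L)*(0 - 31) = (2*L)*(-31) = -62*L)
3211/4499 - 466/Y(-41) = 3211/4499 - 466/((-62*(-41))) = 3211*(1/4499) - 466/2542 = 3211/4499 - 466*1/2542 = 3211/4499 - 233/1271 = 3032914/5718229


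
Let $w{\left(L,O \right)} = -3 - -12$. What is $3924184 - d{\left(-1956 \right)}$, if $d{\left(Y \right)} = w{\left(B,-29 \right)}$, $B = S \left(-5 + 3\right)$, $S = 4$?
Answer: $3924175$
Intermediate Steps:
$B = -8$ ($B = 4 \left(-5 + 3\right) = 4 \left(-2\right) = -8$)
$w{\left(L,O \right)} = 9$ ($w{\left(L,O \right)} = -3 + 12 = 9$)
$d{\left(Y \right)} = 9$
$3924184 - d{\left(-1956 \right)} = 3924184 - 9 = 3924175$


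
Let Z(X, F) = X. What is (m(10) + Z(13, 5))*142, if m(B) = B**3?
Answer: 143846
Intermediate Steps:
(m(10) + Z(13, 5))*142 = (10**3 + 13)*142 = (1000 + 13)*142 = 1013*142 = 143846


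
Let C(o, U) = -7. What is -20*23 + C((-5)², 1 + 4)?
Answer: -467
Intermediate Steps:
-20*23 + C((-5)², 1 + 4) = -20*23 - 7 = -460 - 7 = -467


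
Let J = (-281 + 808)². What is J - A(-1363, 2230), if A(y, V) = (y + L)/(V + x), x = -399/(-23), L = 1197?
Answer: 14355538099/51689 ≈ 2.7773e+5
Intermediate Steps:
x = 399/23 (x = -399*(-1/23) = 399/23 ≈ 17.348)
A(y, V) = (1197 + y)/(399/23 + V) (A(y, V) = (y + 1197)/(V + 399/23) = (1197 + y)/(399/23 + V))
J = 277729 (J = 527² = 277729)
J - A(-1363, 2230) = 277729 - 23*(1197 - 1363)/(399 + 23*2230) = 277729 - 23*(-166)/(399 + 51290) = 277729 - 23*(-166)/51689 = 277729 - 1*(-3818/51689) = 277729 + 3818/51689 = 14355538099/51689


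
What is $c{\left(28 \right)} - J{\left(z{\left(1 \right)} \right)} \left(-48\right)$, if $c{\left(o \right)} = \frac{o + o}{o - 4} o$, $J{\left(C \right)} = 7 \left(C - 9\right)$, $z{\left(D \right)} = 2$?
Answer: $- \frac{6860}{3} \approx -2286.7$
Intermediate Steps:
$J{\left(C \right)} = -63 + 7 C$ ($J{\left(C \right)} = 7 \left(-9 + C\right) = -63 + 7 C$)
$c{\left(o \right)} = \frac{2 o^{2}}{-4 + o}$ ($c{\left(o \right)} = \frac{2 o}{-4 + o} o = \frac{2 o^{2}}{-4 + o}$)
$c{\left(28 \right)} - J{\left(z{\left(1 \right)} \right)} \left(-48\right) = \frac{2 \cdot 28^{2}}{-4 + 28} - \left(-63 + 7 \cdot 2\right) \left(-48\right) = 2 \cdot 784 \cdot \frac{1}{24} - \left(-63 + 14\right) \left(-48\right) = 2 \cdot 784 \cdot \frac{1}{24} - \left(-49\right) \left(-48\right) = \frac{196}{3} - 2352 = - \frac{6860}{3}$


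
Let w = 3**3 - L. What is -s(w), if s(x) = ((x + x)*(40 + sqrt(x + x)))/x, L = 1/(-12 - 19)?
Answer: -80 - 4*sqrt(12989)/31 ≈ -94.706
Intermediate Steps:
L = -1/31 (L = 1/(-31) = -1/31 ≈ -0.032258)
w = 838/31 (w = 3**3 - 1*(-1/31) = 27 + 1/31 = 838/31 ≈ 27.032)
s(x) = 80 + 2*sqrt(2)*sqrt(x) (s(x) = ((2*x)*(40 + sqrt(2*x)))/x = ((2*x)*(40 + sqrt(2)*sqrt(x)))/x = (2*x*(40 + sqrt(2)*sqrt(x)))/x = 80 + 2*sqrt(2)*sqrt(x))
-s(w) = -(80 + 2*sqrt(2)*sqrt(838/31)) = -(80 + 2*sqrt(2)*(sqrt(25978)/31)) = -(80 + 4*sqrt(12989)/31) = -80 - 4*sqrt(12989)/31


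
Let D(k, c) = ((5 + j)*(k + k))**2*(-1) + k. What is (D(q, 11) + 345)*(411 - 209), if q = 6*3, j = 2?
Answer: -12754482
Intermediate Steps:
q = 18
D(k, c) = k - 196*k**2 (D(k, c) = ((5 + 2)*(k + k))**2*(-1) + k = (7*(2*k))**2*(-1) + k = (14*k)**2*(-1) + k = (196*k**2)*(-1) + k = -196*k**2 + k = k - 196*k**2)
(D(q, 11) + 345)*(411 - 209) = (18*(1 - 196*18) + 345)*(411 - 209) = (18*(1 - 3528) + 345)*202 = (18*(-3527) + 345)*202 = (-63486 + 345)*202 = -63141*202 = -12754482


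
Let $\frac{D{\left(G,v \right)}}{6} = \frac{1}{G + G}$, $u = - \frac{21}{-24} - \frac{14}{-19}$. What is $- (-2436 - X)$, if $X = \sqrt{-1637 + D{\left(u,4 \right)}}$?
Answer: $2436 + \frac{i \sqrt{2003045}}{35} \approx 2436.0 + 40.437 i$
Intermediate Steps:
$u = \frac{245}{152}$ ($u = \left(-21\right) \left(- \frac{1}{24}\right) - - \frac{14}{19} = \frac{7}{8} + \frac{14}{19} = \frac{245}{152} \approx 1.6118$)
$D{\left(G,v \right)} = \frac{3}{G}$ ($D{\left(G,v \right)} = \frac{6}{G + G} = \frac{6}{2 G} = 6 \frac{1}{2 G} = \frac{3}{G}$)
$X = \frac{i \sqrt{2003045}}{35}$ ($X = \sqrt{-1637 + \frac{3}{\frac{245}{152}}} = \sqrt{-1637 + 3 \cdot \frac{152}{245}} = \sqrt{-1637 + \frac{456}{245}} = \sqrt{- \frac{400609}{245}} = \frac{i \sqrt{2003045}}{35} \approx 40.437 i$)
$- (-2436 - X) = - (-2436 - \frac{i \sqrt{2003045}}{35}) = 2436 + \frac{i \sqrt{2003045}}{35}$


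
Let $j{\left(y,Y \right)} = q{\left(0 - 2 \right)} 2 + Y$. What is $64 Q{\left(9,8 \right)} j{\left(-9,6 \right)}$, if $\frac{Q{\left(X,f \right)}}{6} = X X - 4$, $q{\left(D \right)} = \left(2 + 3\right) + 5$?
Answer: $768768$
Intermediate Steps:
$q{\left(D \right)} = 10$ ($q{\left(D \right)} = 5 + 5 = 10$)
$j{\left(y,Y \right)} = 20 + Y$ ($j{\left(y,Y \right)} = 10 \cdot 2 + Y = 20 + Y$)
$Q{\left(X,f \right)} = -24 + 6 X^{2}$ ($Q{\left(X,f \right)} = 6 \left(X X - 4\right) = 6 \left(X^{2} - 4\right) = 6 \left(-4 + X^{2}\right) = -24 + 6 X^{2}$)
$64 Q{\left(9,8 \right)} j{\left(-9,6 \right)} = 64 \left(-24 + 6 \cdot 9^{2}\right) \left(20 + 6\right) = 64 \left(-24 + 6 \cdot 81\right) 26 = 64 \left(-24 + 486\right) 26 = 64 \cdot 462 \cdot 26 = 29568 \cdot 26 = 768768$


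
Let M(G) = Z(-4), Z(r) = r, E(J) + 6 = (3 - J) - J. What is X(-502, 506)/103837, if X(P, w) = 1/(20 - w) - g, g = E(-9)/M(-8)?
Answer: 3643/100929564 ≈ 3.6094e-5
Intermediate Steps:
E(J) = -3 - 2*J (E(J) = -6 + ((3 - J) - J) = -6 + (3 - 2*J) = -3 - 2*J)
M(G) = -4
g = -15/4 (g = (-3 - 2*(-9))/(-4) = (-3 + 18)*(-¼) = 15*(-¼) = -15/4 ≈ -3.7500)
X(P, w) = 15/4 + 1/(20 - w) (X(P, w) = 1/(20 - w) - 1*(-15/4) = 1/(20 - w) + 15/4 = 15/4 + 1/(20 - w))
X(-502, 506)/103837 = ((-304 + 15*506)/(4*(-20 + 506)))/103837 = ((¼)*(-304 + 7590)/486)*(1/103837) = ((¼)*(1/486)*7286)*(1/103837) = (3643/972)*(1/103837) = 3643/100929564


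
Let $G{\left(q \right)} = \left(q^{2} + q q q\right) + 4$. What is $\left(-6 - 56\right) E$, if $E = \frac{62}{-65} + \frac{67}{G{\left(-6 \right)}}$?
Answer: $\frac{473277}{5720} \approx 82.741$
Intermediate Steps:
$G{\left(q \right)} = 4 + q^{2} + q^{3}$ ($G{\left(q \right)} = \left(q^{2} + q^{2} q\right) + 4 = \left(q^{2} + q^{3}\right) + 4 = 4 + q^{2} + q^{3}$)
$E = - \frac{15267}{11440}$ ($E = \frac{62}{-65} + \frac{67}{4 + \left(-6\right)^{2} + \left(-6\right)^{3}} = 62 \left(- \frac{1}{65}\right) + \frac{67}{4 + 36 - 216} = - \frac{62}{65} + \frac{67}{-176} = - \frac{62}{65} + 67 \left(- \frac{1}{176}\right) = - \frac{62}{65} - \frac{67}{176} = - \frac{15267}{11440} \approx -1.3345$)
$\left(-6 - 56\right) E = \left(-6 - 56\right) \left(- \frac{15267}{11440}\right) = \left(-62\right) \left(- \frac{15267}{11440}\right) = \frac{473277}{5720}$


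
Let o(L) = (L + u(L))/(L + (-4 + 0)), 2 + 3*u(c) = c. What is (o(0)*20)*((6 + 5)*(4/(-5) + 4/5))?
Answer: 0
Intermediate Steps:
u(c) = -⅔ + c/3
o(L) = (-⅔ + 4*L/3)/(-4 + L) (o(L) = (L + (-⅔ + L/3))/(L + (-4 + 0)) = (-⅔ + 4*L/3)/(L - 4) = (-⅔ + 4*L/3)/(-4 + L))
(o(0)*20)*((6 + 5)*(4/(-5) + 4/5)) = ((2*(-1 + 2*0)/(3*(-4 + 0)))*20)*((6 + 5)*(4/(-5) + 4/5)) = (((⅔)*(-1 + 0)/(-4))*20)*(11*(4*(-⅕) + 4*(⅕))) = (((⅔)*(-¼)*(-1))*20)*(11*(-⅘ + ⅘)) = ((⅙)*20)*(11*0) = (10/3)*0 = 0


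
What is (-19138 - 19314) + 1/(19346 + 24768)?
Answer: -1696271527/44114 ≈ -38452.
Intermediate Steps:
(-19138 - 19314) + 1/(19346 + 24768) = -38452 + 1/44114 = -1696271527/44114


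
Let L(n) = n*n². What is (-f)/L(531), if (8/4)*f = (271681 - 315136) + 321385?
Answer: -138965/149721291 ≈ -0.00092816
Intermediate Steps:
L(n) = n³
f = 138965 (f = ((271681 - 315136) + 321385)/2 = (-43455 + 321385)/2 = (½)*277930 = 138965)
(-f)/L(531) = (-1*138965)/(531³) = -138965/149721291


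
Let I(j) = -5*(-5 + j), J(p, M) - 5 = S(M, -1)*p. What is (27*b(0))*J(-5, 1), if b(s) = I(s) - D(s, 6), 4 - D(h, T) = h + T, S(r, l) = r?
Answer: 0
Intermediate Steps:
D(h, T) = 4 - T - h (D(h, T) = 4 - (h + T) = 4 - (T + h) = 4 + (-T - h) = 4 - T - h)
J(p, M) = 5 + M*p
I(j) = 25 - 5*j
b(s) = 27 - 4*s (b(s) = (25 - 5*s) - (4 - 1*6 - s) = (25 - 5*s) - (4 - 6 - s) = (25 - 5*s) - (-2 - s) = (25 - 5*s) + (2 + s) = 27 - 4*s)
(27*b(0))*J(-5, 1) = (27*(27 - 4*0))*(5 + 1*(-5)) = (27*(27 + 0))*(5 - 5) = (27*27)*0 = 729*0 = 0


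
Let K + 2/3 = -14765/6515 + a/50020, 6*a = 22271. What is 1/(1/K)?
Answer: -1117939487/391056360 ≈ -2.8588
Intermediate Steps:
a = 22271/6 (a = (⅙)*22271 = 22271/6 ≈ 3711.8)
K = -1117939487/391056360 (K = -⅔ + (-14765/6515 + (22271/6)/50020) = -⅔ + (-14765*1/6515 + (22271/6)*(1/50020)) = -⅔ + (-2953/1303 + 22271/300120) = -⅔ - 857235247/391056360 = -1117939487/391056360 ≈ -2.8588)
1/(1/K) = 1/(1/(-1117939487/391056360)) = 1/(-391056360/1117939487) = -1117939487/391056360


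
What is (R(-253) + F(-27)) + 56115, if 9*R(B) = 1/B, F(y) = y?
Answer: 127712375/2277 ≈ 56088.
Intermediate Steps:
R(B) = 1/(9*B)
(R(-253) + F(-27)) + 56115 = ((⅑)/(-253) - 27) + 56115 = ((⅑)*(-1/253) - 27) + 56115 = (-1/2277 - 27) + 56115 = -61480/2277 + 56115 = 127712375/2277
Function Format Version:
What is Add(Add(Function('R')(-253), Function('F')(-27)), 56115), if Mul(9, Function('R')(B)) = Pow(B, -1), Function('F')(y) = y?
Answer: Rational(127712375, 2277) ≈ 56088.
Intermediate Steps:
Function('R')(B) = Mul(Rational(1, 9), Pow(B, -1))
Add(Add(Function('R')(-253), Function('F')(-27)), 56115) = Add(Add(Mul(Rational(1, 9), Pow(-253, -1)), -27), 56115) = Add(Add(Mul(Rational(1, 9), Rational(-1, 253)), -27), 56115) = Add(Add(Rational(-1, 2277), -27), 56115) = Add(Rational(-61480, 2277), 56115) = Rational(127712375, 2277)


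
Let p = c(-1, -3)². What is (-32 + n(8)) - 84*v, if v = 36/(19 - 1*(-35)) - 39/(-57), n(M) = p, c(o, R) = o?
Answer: -2745/19 ≈ -144.47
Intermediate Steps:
p = 1 (p = (-1)² = 1)
n(M) = 1
v = 77/57 (v = 36/(19 + 35) - 39*(-1/57) = 36/54 + 13/19 = 36*(1/54) + 13/19 = ⅔ + 13/19 = 77/57 ≈ 1.3509)
(-32 + n(8)) - 84*v = (-32 + 1) - 84*77/57 = -31 - 2156/19 = -2745/19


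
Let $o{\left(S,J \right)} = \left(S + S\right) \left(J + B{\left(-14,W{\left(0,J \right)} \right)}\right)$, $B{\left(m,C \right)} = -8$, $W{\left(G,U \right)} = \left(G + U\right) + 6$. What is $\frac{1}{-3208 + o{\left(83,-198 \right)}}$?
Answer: $- \frac{1}{37404} \approx -2.6735 \cdot 10^{-5}$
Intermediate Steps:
$W{\left(G,U \right)} = 6 + G + U$
$o{\left(S,J \right)} = 2 S \left(-8 + J\right)$ ($o{\left(S,J \right)} = \left(S + S\right) \left(J - 8\right) = 2 S \left(-8 + J\right)$)
$\frac{1}{-3208 + o{\left(83,-198 \right)}} = \frac{1}{-3208 + 2 \cdot 83 \left(-8 - 198\right)} = \frac{1}{-3208 + 2 \cdot 83 \left(-206\right)} = \frac{1}{-3208 - 34196} = \frac{1}{-37404} = - \frac{1}{37404}$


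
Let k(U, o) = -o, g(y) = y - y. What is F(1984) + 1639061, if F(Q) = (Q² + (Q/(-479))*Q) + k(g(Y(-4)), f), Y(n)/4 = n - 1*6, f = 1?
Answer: 2666640108/479 ≈ 5.5671e+6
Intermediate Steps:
Y(n) = -24 + 4*n (Y(n) = 4*(n - 1*6) = 4*(n - 6) = 4*(-6 + n) = -24 + 4*n)
g(y) = 0
F(Q) = -1 + 478*Q²/479 (F(Q) = (Q² + (Q/(-479))*Q) - 1*1 = (Q² + (Q*(-1/479))*Q) - 1 = (Q² + (-Q/479)*Q) - 1 = (Q² - Q²/479) - 1 = 478*Q²/479 - 1 = -1 + 478*Q²/479)
F(1984) + 1639061 = (-1 + (478/479)*1984²) + 1639061 = (-1 + (478/479)*3936256) + 1639061 = (-1 + 1881530368/479) + 1639061 = 1881529889/479 + 1639061 = 2666640108/479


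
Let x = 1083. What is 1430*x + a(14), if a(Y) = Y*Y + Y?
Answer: 1548900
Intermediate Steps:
a(Y) = Y + Y² (a(Y) = Y² + Y = Y + Y²)
1430*x + a(14) = 1430*1083 + 14*(1 + 14) = 1548690 + 14*15 = 1548690 + 210 = 1548900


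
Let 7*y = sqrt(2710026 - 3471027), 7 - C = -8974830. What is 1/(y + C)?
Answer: 439767013/3946837260412882 - 7*I*sqrt(761001)/3946837260412882 ≈ 1.1142e-7 - 1.5472e-12*I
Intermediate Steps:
C = 8974837 (C = 7 - 1*(-8974830) = 7 + 8974830 = 8974837)
y = I*sqrt(761001)/7 (y = sqrt(2710026 - 3471027)/7 = sqrt(-761001)/7 = (I*sqrt(761001))/7 = I*sqrt(761001)/7 ≈ 124.62*I)
1/(y + C) = 1/(I*sqrt(761001)/7 + 8974837) = 1/(8974837 + I*sqrt(761001)/7)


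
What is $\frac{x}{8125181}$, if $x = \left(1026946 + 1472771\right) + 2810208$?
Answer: $\frac{5309925}{8125181} \approx 0.65351$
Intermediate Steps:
$x = 5309925$ ($x = 2499717 + 2810208 = 5309925$)
$\frac{x}{8125181} = \frac{5309925}{8125181}$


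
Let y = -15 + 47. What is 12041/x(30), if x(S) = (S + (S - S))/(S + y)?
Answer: 373271/15 ≈ 24885.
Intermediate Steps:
y = 32
x(S) = S/(32 + S) (x(S) = (S + (S - S))/(S + 32) = (S + 0)/(32 + S) = S/(32 + S))
12041/x(30) = 12041/((30/(32 + 30))) = 12041/((30/62)) = 12041/((30*(1/62))) = 12041/(15/31) = 12041*(31/15) = 373271/15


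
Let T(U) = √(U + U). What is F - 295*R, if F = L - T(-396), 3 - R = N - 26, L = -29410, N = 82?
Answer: -13775 - 6*I*√22 ≈ -13775.0 - 28.142*I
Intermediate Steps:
T(U) = √2*√U (T(U) = √(2*U) = √2*√U)
R = -53 (R = 3 - (82 - 26) = 3 - 1*56 = 3 - 56 = -53)
F = -29410 - 6*I*√22 (F = -29410 - √2*√(-396) = -29410 - √2*6*I*√11 = -29410 - 6*I*√22 ≈ -29410.0 - 28.142*I)
F - 295*R = (-29410 - 6*I*√22) - 295*(-53) = (-29410 - 6*I*√22) - 1*(-15635) = (-29410 - 6*I*√22) + 15635 = -13775 - 6*I*√22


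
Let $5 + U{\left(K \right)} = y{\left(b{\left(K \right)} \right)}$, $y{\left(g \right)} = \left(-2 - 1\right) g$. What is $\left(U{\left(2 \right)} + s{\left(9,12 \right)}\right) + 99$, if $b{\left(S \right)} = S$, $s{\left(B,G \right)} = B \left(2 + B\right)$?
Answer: $187$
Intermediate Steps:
$y{\left(g \right)} = - 3 g$
$U{\left(K \right)} = -5 - 3 K$
$\left(U{\left(2 \right)} + s{\left(9,12 \right)}\right) + 99 = \left(\left(-5 - 6\right) + 9 \left(2 + 9\right)\right) + 99 = \left(\left(-5 - 6\right) + 9 \cdot 11\right) + 99 = \left(-11 + 99\right) + 99 = 88 + 99 = 187$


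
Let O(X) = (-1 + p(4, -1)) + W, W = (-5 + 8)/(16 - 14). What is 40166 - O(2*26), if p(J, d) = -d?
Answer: 80329/2 ≈ 40165.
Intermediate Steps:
W = 3/2 ≈ 1.5000
O(X) = 3/2 (O(X) = (-1 - 1*(-1)) + 3/2 = (-1 + 1) + 3/2 = 0 + 3/2 = 3/2)
40166 - O(2*26) = 40166 - 1*3/2 = 40166 - 3/2 = 80329/2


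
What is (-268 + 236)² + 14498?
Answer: 15522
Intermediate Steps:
(-268 + 236)² + 14498 = (-32)² + 14498 = 1024 + 14498 = 15522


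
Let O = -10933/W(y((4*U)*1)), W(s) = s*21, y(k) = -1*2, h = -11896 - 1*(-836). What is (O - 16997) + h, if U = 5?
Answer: -1167461/42 ≈ -27797.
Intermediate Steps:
h = -11060 (h = -11896 + 836 = -11060)
y(k) = -2
W(s) = 21*s
O = 10933/42 (O = -10933/(21*(-2)) = -10933/(-42) = -10933*(-1/42) = 10933/42 ≈ 260.31)
(O - 16997) + h = (10933/42 - 16997) - 11060 = -702941/42 - 11060 = -1167461/42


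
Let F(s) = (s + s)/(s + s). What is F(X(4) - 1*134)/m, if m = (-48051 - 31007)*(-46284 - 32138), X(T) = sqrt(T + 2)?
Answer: 1/6199886476 ≈ 1.6129e-10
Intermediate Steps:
X(T) = sqrt(2 + T)
F(s) = 1 (F(s) = (2*s)/((2*s)) = (2*s)*(1/(2*s)) = 1)
m = 6199886476 (m = -79058*(-78422) = 6199886476)
F(X(4) - 1*134)/m = 1/6199886476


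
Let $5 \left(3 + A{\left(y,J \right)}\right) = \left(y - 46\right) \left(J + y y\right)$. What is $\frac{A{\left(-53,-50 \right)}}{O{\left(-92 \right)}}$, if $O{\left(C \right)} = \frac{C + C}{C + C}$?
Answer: $- \frac{273156}{5} \approx -54631.0$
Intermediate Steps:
$O{\left(C \right)} = 1$ ($O{\left(C \right)} = \frac{2 C}{2 C} = 2 C \frac{1}{2 C} = 1$)
$A{\left(y,J \right)} = -3 + \frac{\left(-46 + y\right) \left(J + y^{2}\right)}{5}$ ($A{\left(y,J \right)} = -3 + \frac{\left(y - 46\right) \left(J + y y\right)}{5} = -3 + \frac{\left(-46 + y\right) \left(J + y^{2}\right)}{5}$)
$\frac{A{\left(-53,-50 \right)}}{O{\left(-92 \right)}} = \frac{-3 - -460 - \frac{46 \left(-53\right)^{2}}{5} + \frac{\left(-53\right)^{3}}{5} + \frac{1}{5} \left(-50\right) \left(-53\right)}{1} = \left(-3 + 460 - \frac{129214}{5} + \frac{1}{5} \left(-148877\right) + 530\right) 1 = \left(-3 + 460 - \frac{129214}{5} - \frac{148877}{5} + 530\right) 1 = \left(- \frac{273156}{5}\right) 1 = - \frac{273156}{5}$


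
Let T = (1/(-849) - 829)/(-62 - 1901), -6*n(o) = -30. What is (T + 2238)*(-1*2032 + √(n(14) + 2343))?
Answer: -7580427872896/1666587 + 7461051056*√587/1666587 ≈ -4.4400e+6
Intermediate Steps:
n(o) = 5 (n(o) = -⅙*(-30) = 5)
T = 703822/1666587 (T = (-1/849 - 829)/(-1963) = -703822/849*(-1/1963) = 703822/1666587 ≈ 0.42231)
(T + 2238)*(-1*2032 + √(n(14) + 2343)) = (703822/1666587 + 2238)*(-1*2032 + √(5 + 2343)) = 3730525528*(-2032 + √2348)/1666587 = 3730525528*(-2032 + 2*√587)/1666587 = -7580427872896/1666587 + 7461051056*√587/1666587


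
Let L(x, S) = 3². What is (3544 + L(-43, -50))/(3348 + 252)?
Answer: 3553/3600 ≈ 0.98694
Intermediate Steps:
L(x, S) = 9
(3544 + L(-43, -50))/(3348 + 252) = (3544 + 9)/(3348 + 252) = 3553/3600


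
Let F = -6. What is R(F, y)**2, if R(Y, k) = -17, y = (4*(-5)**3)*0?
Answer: 289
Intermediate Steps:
y = 0 (y = (4*(-125))*0 = -500*0 = 0)
R(F, y)**2 = (-17)**2 = 289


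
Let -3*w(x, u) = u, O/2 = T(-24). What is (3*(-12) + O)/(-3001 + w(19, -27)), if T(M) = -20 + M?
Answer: 31/748 ≈ 0.041444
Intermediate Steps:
O = -88 (O = 2*(-20 - 24) = 2*(-44) = -88)
w(x, u) = -u/3
(3*(-12) + O)/(-3001 + w(19, -27)) = (3*(-12) - 88)/(-3001 - 1/3*(-27)) = (-36 - 88)/(-3001 + 9) = -124/(-2992) = -124*(-1/2992) = 31/748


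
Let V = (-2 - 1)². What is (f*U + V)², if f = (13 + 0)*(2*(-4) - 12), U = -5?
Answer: 1713481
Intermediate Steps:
V = 9 (V = (-3)² = 9)
f = -260 (f = 13*(-8 - 12) = 13*(-20) = -260)
(f*U + V)² = (-260*(-5) + 9)² = (1300 + 9)² = 1309² = 1713481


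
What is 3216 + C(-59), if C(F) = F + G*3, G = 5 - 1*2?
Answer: 3166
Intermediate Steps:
G = 3 (G = 5 - 2 = 3)
C(F) = 9 + F (C(F) = F + 3*3 = F + 9 = 9 + F)
3216 + C(-59) = 3216 + (9 - 59) = 3216 - 50 = 3166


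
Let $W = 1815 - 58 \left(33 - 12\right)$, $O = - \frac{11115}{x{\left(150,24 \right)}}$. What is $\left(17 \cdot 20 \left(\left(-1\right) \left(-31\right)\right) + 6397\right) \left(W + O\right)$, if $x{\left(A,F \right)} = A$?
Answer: $\frac{88563573}{10} \approx 8.8564 \cdot 10^{6}$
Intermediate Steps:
$O = - \frac{741}{10}$ ($O = - \frac{11115}{150} = \left(-11115\right) \frac{1}{150} = - \frac{741}{10} \approx -74.1$)
$W = 597$ ($W = 1815 - 58 \cdot 21 = 1815 - 1218 = 597$)
$\left(17 \cdot 20 \left(\left(-1\right) \left(-31\right)\right) + 6397\right) \left(W + O\right) = \left(17 \cdot 20 \left(\left(-1\right) \left(-31\right)\right) + 6397\right) \left(597 - \frac{741}{10}\right) = \left(340 \cdot 31 + 6397\right) \frac{5229}{10} = \left(10540 + 6397\right) \frac{5229}{10} = 16937 \cdot \frac{5229}{10} = \frac{88563573}{10}$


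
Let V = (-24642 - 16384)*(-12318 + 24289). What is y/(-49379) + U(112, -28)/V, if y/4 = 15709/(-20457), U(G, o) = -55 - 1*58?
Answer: 30974303970595/496105272005731938 ≈ 6.2435e-5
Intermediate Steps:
V = -491122246 (V = -41026*11971 = -491122246)
U(G, o) = -113 (U(G, o) = -55 - 58 = -113)
y = -62836/20457 (y = 4*(15709/(-20457)) = 4*(15709*(-1/20457)) = 4*(-15709/20457) = -62836/20457 ≈ -3.0716)
y/(-49379) + U(112, -28)/V = -62836/20457/(-49379) - 113/(-491122246) = -62836/20457*(-1/49379) - 113*(-1/491122246) = 62836/1010146203 + 113/491122246 = 30974303970595/496105272005731938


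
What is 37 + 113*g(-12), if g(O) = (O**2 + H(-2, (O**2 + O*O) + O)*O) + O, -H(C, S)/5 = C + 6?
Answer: 42073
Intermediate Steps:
H(C, S) = -30 - 5*C (H(C, S) = -5*(C + 6) = -5*(6 + C) = -30 - 5*C)
g(O) = O**2 - 19*O (g(O) = (O**2 + (-30 - 5*(-2))*O) + O = (O**2 + (-30 + 10)*O) + O = (O**2 - 20*O) + O = O**2 - 19*O)
37 + 113*g(-12) = 37 + 113*(-12*(-19 - 12)) = 37 + 113*(-12*(-31)) = 37 + 113*372 = 37 + 42036 = 42073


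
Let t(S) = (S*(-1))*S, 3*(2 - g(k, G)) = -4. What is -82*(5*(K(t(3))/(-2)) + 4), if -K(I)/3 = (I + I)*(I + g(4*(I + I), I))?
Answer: -63058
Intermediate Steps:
g(k, G) = 10/3 (g(k, G) = 2 - ⅓*(-4) = 2 + 4/3 = 10/3)
t(S) = -S² (t(S) = (-S)*S = -S²)
K(I) = -6*I*(10/3 + I) (K(I) = -3*(I + I)*(I + 10/3) = -3*2*I*(10/3 + I) = -6*I*(10/3 + I))
-82*(5*(K(t(3))/(-2)) + 4) = -82*(5*(-2*(-1*3²)*(10 + 3*(-1*3²))/(-2)) + 4) = -82*(5*(-2*(-1*9)*(10 + 3*(-1*9))*(-½)) + 4) = -82*(5*(-2*(-9)*(10 + 3*(-9))*(-½)) + 4) = -82*(5*(-2*(-9)*(10 - 27)*(-½)) + 4) = -82*(5*(-2*(-9)*(-17)*(-½)) + 4) = -82*(5*(-306*(-½)) + 4) = -82*(5*153 + 4) = -82*(765 + 4) = -82*769 = -63058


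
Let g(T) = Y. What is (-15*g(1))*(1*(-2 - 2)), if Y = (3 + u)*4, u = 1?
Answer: 960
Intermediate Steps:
Y = 16 (Y = (3 + 1)*4 = 4*4 = 16)
g(T) = 16
(-15*g(1))*(1*(-2 - 2)) = (-15*16)*(1*(-2 - 2)) = -240*(-4) = 960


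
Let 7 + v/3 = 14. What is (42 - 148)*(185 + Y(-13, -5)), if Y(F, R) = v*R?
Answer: -8480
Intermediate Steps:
v = 21 (v = -21 + 3*14 = -21 + 42 = 21)
Y(F, R) = 21*R
(42 - 148)*(185 + Y(-13, -5)) = (42 - 148)*(185 + 21*(-5)) = -106*(185 - 105) = -106*80 = -8480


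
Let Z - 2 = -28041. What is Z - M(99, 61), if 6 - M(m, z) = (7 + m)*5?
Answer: -27515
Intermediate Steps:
M(m, z) = -29 - 5*m (M(m, z) = 6 - (7 + m)*5 = 6 - (35 + 5*m) = 6 + (-35 - 5*m) = -29 - 5*m)
Z = -28039 (Z = 2 - 28041 = -28039)
Z - M(99, 61) = -28039 - (-29 - 5*99) = -28039 - (-29 - 495) = -28039 - 1*(-524) = -28039 + 524 = -27515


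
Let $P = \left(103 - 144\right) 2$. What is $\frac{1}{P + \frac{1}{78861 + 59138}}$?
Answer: $- \frac{137999}{11315917} \approx -0.012195$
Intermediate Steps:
$P = -82$ ($P = \left(-41\right) 2 = -82$)
$\frac{1}{P + \frac{1}{78861 + 59138}} = \frac{1}{-82 + \frac{1}{78861 + 59138}} = \frac{1}{-82 + \frac{1}{137999}} = \frac{1}{- \frac{11315917}{137999}} = - \frac{137999}{11315917}$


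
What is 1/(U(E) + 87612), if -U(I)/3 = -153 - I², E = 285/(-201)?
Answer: 4489/395377794 ≈ 1.1354e-5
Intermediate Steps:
E = -95/67 (E = 285*(-1/201) = -95/67 ≈ -1.4179)
U(I) = 459 + 3*I² (U(I) = -3*(-153 - I²) = 459 + 3*I²)
1/(U(E) + 87612) = 1/((459 + 3*(-95/67)²) + 87612) = 1/((459 + 3*(9025/4489)) + 87612) = 1/((459 + 27075/4489) + 87612) = 1/(2087526/4489 + 87612) = 1/(395377794/4489) = 4489/395377794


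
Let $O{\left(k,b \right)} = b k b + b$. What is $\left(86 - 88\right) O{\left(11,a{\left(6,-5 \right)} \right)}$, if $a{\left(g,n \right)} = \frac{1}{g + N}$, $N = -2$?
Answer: $- \frac{15}{8} \approx -1.875$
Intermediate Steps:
$a{\left(g,n \right)} = \frac{1}{-2 + g}$ ($a{\left(g,n \right)} = \frac{1}{g - 2} = \frac{1}{-2 + g}$)
$O{\left(k,b \right)} = b + k b^{2}$ ($O{\left(k,b \right)} = k b^{2} + b = b + k b^{2}$)
$\left(86 - 88\right) O{\left(11,a{\left(6,-5 \right)} \right)} = \left(86 - 88\right) \frac{1 + \frac{1}{-2 + 6} \cdot 11}{-2 + 6} = - 2 \frac{1 + \frac{1}{4} \cdot 11}{4} = - 2 \frac{1 + \frac{11}{4}}{4} = - 2 \cdot \frac{1}{4} \cdot \frac{15}{4} = \left(-2\right) \frac{15}{16} = - \frac{15}{8}$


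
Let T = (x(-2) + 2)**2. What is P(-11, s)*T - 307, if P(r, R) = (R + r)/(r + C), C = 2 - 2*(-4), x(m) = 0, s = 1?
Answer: -267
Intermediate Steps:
C = 10 (C = 2 + 8 = 10)
P(r, R) = (R + r)/(10 + r) (P(r, R) = (R + r)/(r + 10) = (R + r)/(10 + r))
T = 4 (T = (0 + 2)**2 = 2**2 = 4)
P(-11, s)*T - 307 = ((1 - 11)/(10 - 11))*4 - 307 = (-10/(-1))*4 - 307 = -1*(-10)*4 - 307 = 10*4 - 307 = 40 - 307 = -267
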